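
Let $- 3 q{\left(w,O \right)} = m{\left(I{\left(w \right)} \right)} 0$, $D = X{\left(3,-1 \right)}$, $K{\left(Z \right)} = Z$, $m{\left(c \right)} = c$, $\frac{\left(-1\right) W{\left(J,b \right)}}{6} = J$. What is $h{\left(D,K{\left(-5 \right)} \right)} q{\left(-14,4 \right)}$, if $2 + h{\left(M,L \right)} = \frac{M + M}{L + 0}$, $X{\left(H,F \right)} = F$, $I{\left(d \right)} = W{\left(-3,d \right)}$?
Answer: $0$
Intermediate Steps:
$W{\left(J,b \right)} = - 6 J$
$I{\left(d \right)} = 18$ ($I{\left(d \right)} = \left(-6\right) \left(-3\right) = 18$)
$D = -1$
$h{\left(M,L \right)} = -2 + \frac{2 M}{L}$ ($h{\left(M,L \right)} = -2 + \frac{M + M}{L + 0} = -2 + \frac{2 M}{L}$)
$q{\left(w,O \right)} = 0$ ($q{\left(w,O \right)} = - \frac{18 \cdot 0}{3} = \left(- \frac{1}{3}\right) 0 = 0$)
$h{\left(D,K{\left(-5 \right)} \right)} q{\left(-14,4 \right)} = \left(-2 + 2 \left(-1\right) \frac{1}{-5}\right) 0 = \left(-2 + 2 \left(-1\right) \left(- \frac{1}{5}\right)\right) 0 = \left(-2 + \frac{2}{5}\right) 0 = \left(- \frac{8}{5}\right) 0 = 0$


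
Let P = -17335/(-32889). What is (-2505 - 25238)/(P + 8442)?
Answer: -912439527/277666273 ≈ -3.2861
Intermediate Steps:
P = 17335/32889 (P = -17335*(-1/32889) = 17335/32889 ≈ 0.52708)
(-2505 - 25238)/(P + 8442) = (-2505 - 25238)/(17335/32889 + 8442) = -27743/277666273/32889 = -27743*32889/277666273 = -912439527/277666273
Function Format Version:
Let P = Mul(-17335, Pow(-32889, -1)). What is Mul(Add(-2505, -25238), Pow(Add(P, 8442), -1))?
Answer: Rational(-912439527, 277666273) ≈ -3.2861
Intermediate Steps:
P = Rational(17335, 32889) (P = Mul(-17335, Rational(-1, 32889)) = Rational(17335, 32889) ≈ 0.52708)
Mul(Add(-2505, -25238), Pow(Add(P, 8442), -1)) = Mul(Add(-2505, -25238), Pow(Add(Rational(17335, 32889), 8442), -1)) = Mul(-27743, Pow(Rational(277666273, 32889), -1)) = Mul(-27743, Rational(32889, 277666273)) = Rational(-912439527, 277666273)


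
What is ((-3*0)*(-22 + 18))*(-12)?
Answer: 0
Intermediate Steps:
((-3*0)*(-22 + 18))*(-12) = (0*(-4))*(-12) = 0*(-12) = 0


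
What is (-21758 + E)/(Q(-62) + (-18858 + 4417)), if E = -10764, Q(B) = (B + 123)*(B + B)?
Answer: 32522/22005 ≈ 1.4779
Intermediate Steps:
Q(B) = 2*B*(123 + B) (Q(B) = (123 + B)*(2*B) = 2*B*(123 + B))
(-21758 + E)/(Q(-62) + (-18858 + 4417)) = (-21758 - 10764)/(2*(-62)*(123 - 62) + (-18858 + 4417)) = -32522/(2*(-62)*61 - 14441) = -32522/(-7564 - 14441) = -32522/(-22005) = -32522*(-1/22005) = 32522/22005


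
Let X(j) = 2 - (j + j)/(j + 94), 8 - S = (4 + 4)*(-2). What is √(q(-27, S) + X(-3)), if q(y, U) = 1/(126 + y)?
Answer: √18721703/3003 ≈ 1.4408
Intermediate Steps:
S = 24 (S = 8 - (4 + 4)*(-2) = 8 - 8*(-2) = 8 - 1*(-16) = 8 + 16 = 24)
X(j) = 2 - 2*j/(94 + j)
√(q(-27, S) + X(-3)) = √(1/(126 - 27) + 188/(94 - 3)) = √(1/99 + 188/91) = √(18703/9009) = √18721703/3003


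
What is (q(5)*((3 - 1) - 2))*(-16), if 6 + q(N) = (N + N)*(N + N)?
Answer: 0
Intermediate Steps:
q(N) = -6 + 4*N**2 (q(N) = -6 + (N + N)*(N + N) = -6 + (2*N)*(2*N) = -6 + 4*N**2)
(q(5)*((3 - 1) - 2))*(-16) = ((-6 + 4*5**2)*((3 - 1) - 2))*(-16) = ((-6 + 4*25)*(2 - 2))*(-16) = ((-6 + 100)*0)*(-16) = (94*0)*(-16) = 0*(-16) = 0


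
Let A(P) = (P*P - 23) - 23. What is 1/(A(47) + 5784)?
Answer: 1/7947 ≈ 0.00012583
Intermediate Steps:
A(P) = -46 + P² (A(P) = (P² - 23) - 23 = (-23 + P²) - 23 = -46 + P²)
1/(A(47) + 5784) = 1/((-46 + 47²) + 5784) = 1/((-46 + 2209) + 5784) = 1/(2163 + 5784) = 1/7947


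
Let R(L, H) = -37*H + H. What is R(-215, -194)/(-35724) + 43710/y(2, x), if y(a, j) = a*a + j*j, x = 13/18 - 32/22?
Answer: 5101304059218/529432657 ≈ 9635.4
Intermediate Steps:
R(L, H) = -36*H
x = -145/198 (x = 13*(1/18) - 32*1/22 = 13/18 - 16/11 = -145/198 ≈ -0.73232)
y(a, j) = a**2 + j**2
R(-215, -194)/(-35724) + 43710/y(2, x) = -36*(-194)/(-35724) + 43710/(2**2 + (-145/198)**2) = 6984*(-1/35724) + 43710/(4 + 21025/39204) = -582/2977 + 43710/(177841/39204) = -582/2977 + 43710*(39204/177841) = -582/2977 + 1713606840/177841 = 5101304059218/529432657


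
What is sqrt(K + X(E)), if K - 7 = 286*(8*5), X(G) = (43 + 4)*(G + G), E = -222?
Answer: I*sqrt(9421) ≈ 97.062*I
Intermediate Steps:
X(G) = 94*G (X(G) = 47*(2*G) = 94*G)
K = 11447 (K = 7 + 286*(8*5) = 7 + 286*40 = 7 + 11440 = 11447)
sqrt(K + X(E)) = sqrt(11447 + 94*(-222)) = sqrt(11447 - 20868) = sqrt(-9421) = I*sqrt(9421)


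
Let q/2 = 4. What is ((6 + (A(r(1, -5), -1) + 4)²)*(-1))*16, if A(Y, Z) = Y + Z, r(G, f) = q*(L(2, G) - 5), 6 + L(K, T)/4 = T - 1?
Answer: -839152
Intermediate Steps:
L(K, T) = -28 + 4*T (L(K, T) = -24 + 4*(T - 1) = -24 + 4*(-1 + T) = -24 + (-4 + 4*T) = -28 + 4*T)
q = 8 (q = 2*4 = 8)
r(G, f) = -264 + 32*G (r(G, f) = 8*((-28 + 4*G) - 5) = 8*(-33 + 4*G) = -264 + 32*G)
((6 + (A(r(1, -5), -1) + 4)²)*(-1))*16 = ((6 + (((-264 + 32*1) - 1) + 4)²)*(-1))*16 = ((6 + (((-264 + 32) - 1) + 4)²)*(-1))*16 = ((6 + ((-232 - 1) + 4)²)*(-1))*16 = ((6 + (-233 + 4)²)*(-1))*16 = ((6 + (-229)²)*(-1))*16 = ((6 + 52441)*(-1))*16 = (52447*(-1))*16 = -52447*16 = -839152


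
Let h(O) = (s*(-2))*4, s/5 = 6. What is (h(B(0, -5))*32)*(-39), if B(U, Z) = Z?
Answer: 299520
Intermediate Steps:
s = 30 (s = 5*6 = 30)
h(O) = -240 (h(O) = (30*(-2))*4 = -60*4 = -240)
(h(B(0, -5))*32)*(-39) = -240*32*(-39) = -7680*(-39) = 299520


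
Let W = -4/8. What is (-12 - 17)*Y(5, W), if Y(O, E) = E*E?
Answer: -29/4 ≈ -7.2500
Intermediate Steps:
W = -½ (W = -4*⅛ = -½ ≈ -0.50000)
Y(O, E) = E²
(-12 - 17)*Y(5, W) = (-12 - 17)*(-½)² = -29*¼ = -29/4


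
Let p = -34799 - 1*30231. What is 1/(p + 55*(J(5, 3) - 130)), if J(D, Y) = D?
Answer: -1/71905 ≈ -1.3907e-5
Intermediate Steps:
p = -65030 (p = -34799 - 30231 = -65030)
1/(p + 55*(J(5, 3) - 130)) = 1/(-65030 + 55*(5 - 130)) = 1/(-65030 + 55*(-125)) = 1/(-65030 - 6875) = 1/(-71905) = -1/71905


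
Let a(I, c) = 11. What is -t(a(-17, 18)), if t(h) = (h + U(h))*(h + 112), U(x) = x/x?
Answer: -1476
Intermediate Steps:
U(x) = 1
t(h) = (1 + h)*(112 + h) (t(h) = (h + 1)*(h + 112) = (1 + h)*(112 + h))
-t(a(-17, 18)) = -(112 + 11² + 113*11) = -(112 + 121 + 1243) = -1*1476 = -1476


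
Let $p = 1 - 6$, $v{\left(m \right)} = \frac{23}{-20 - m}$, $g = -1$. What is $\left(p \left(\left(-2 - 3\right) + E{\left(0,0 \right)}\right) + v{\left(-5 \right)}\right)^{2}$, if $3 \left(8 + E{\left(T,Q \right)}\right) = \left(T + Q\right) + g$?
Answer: $\frac{954529}{225} \approx 4242.4$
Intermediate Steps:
$E{\left(T,Q \right)} = - \frac{25}{3} + \frac{Q}{3} + \frac{T}{3}$ ($E{\left(T,Q \right)} = -8 + \frac{\left(T + Q\right) - 1}{3} = -8 + \frac{\left(Q + T\right) - 1}{3} = -8 + \frac{-1 + Q + T}{3} = -8 + \left(- \frac{1}{3} + \frac{Q}{3} + \frac{T}{3}\right) = - \frac{25}{3} + \frac{Q}{3} + \frac{T}{3}$)
$p = -5$ ($p = 1 - 6 = -5$)
$\left(p \left(\left(-2 - 3\right) + E{\left(0,0 \right)}\right) + v{\left(-5 \right)}\right)^{2} = \left(- 5 \left(\left(-2 - 3\right) + \left(- \frac{25}{3} + \frac{1}{3} \cdot 0 + \frac{1}{3} \cdot 0\right)\right) - \frac{23}{20 - 5}\right)^{2} = \left(- 5 \left(-5 + \left(- \frac{25}{3} + 0 + 0\right)\right) - \frac{23}{15}\right)^{2} = \left(- 5 \left(-5 - \frac{25}{3}\right) - \frac{23}{15}\right)^{2} = \left(\left(-5\right) \left(- \frac{40}{3}\right) - \frac{23}{15}\right)^{2} = \left(\frac{200}{3} - \frac{23}{15}\right)^{2} = \left(\frac{977}{15}\right)^{2} = \frac{954529}{225}$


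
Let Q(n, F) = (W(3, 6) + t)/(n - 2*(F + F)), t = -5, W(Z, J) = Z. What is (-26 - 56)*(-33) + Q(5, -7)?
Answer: 89296/33 ≈ 2705.9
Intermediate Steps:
Q(n, F) = -2/(n - 4*F) (Q(n, F) = (3 - 5)/(n - 2*(F + F)) = -2/(n - 4*F))
(-26 - 56)*(-33) + Q(5, -7) = (-26 - 56)*(-33) + 2/(-1*5 + 4*(-7)) = -82*(-33) + 2/(-5 - 28) = 2706 + 2/(-33) = 2706 + 2*(-1/33) = 2706 - 2/33 = 89296/33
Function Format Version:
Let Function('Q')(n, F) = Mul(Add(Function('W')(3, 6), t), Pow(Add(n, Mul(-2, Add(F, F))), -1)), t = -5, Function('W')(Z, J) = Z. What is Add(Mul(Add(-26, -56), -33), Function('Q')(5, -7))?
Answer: Rational(89296, 33) ≈ 2705.9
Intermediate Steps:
Function('Q')(n, F) = Mul(-2, Pow(Add(n, Mul(-4, F)), -1)) (Function('Q')(n, F) = Mul(Add(3, -5), Pow(Add(n, Mul(-2, Add(F, F))), -1)) = Mul(-2, Pow(Add(n, Mul(-2, Mul(2, F))), -1)) = Mul(-2, Pow(Add(n, Mul(-4, F)), -1)))
Add(Mul(Add(-26, -56), -33), Function('Q')(5, -7)) = Add(Mul(Add(-26, -56), -33), Mul(2, Pow(Add(Mul(-1, 5), Mul(4, -7)), -1))) = Add(Mul(-82, -33), Mul(2, Pow(Add(-5, -28), -1))) = Add(2706, Mul(2, Pow(-33, -1))) = Add(2706, Mul(2, Rational(-1, 33))) = Add(2706, Rational(-2, 33)) = Rational(89296, 33)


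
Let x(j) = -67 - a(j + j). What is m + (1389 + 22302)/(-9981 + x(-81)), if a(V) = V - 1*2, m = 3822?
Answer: 37752957/9884 ≈ 3819.6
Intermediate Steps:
a(V) = -2 + V (a(V) = V - 2 = -2 + V)
x(j) = -65 - 2*j (x(j) = -67 - (-2 + (j + j)) = -67 - (-2 + 2*j) = -67 + (2 - 2*j) = -65 - 2*j)
m + (1389 + 22302)/(-9981 + x(-81)) = 3822 + (1389 + 22302)/(-9981 + (-65 - 2*(-81))) = 3822 + 23691/(-9981 + (-65 + 162)) = 3822 + 23691/(-9981 + 97) = 3822 + 23691/(-9884) = 3822 + 23691*(-1/9884) = 3822 - 23691/9884 = 37752957/9884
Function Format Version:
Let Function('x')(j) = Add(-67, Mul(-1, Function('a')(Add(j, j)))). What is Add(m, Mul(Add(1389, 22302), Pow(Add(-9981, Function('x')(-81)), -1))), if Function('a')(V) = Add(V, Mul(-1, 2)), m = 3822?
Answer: Rational(37752957, 9884) ≈ 3819.6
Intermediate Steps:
Function('a')(V) = Add(-2, V) (Function('a')(V) = Add(V, -2) = Add(-2, V))
Function('x')(j) = Add(-65, Mul(-2, j)) (Function('x')(j) = Add(-67, Mul(-1, Add(-2, Add(j, j)))) = Add(-67, Mul(-1, Add(-2, Mul(2, j)))) = Add(-67, Add(2, Mul(-2, j))) = Add(-65, Mul(-2, j)))
Add(m, Mul(Add(1389, 22302), Pow(Add(-9981, Function('x')(-81)), -1))) = Add(3822, Mul(Add(1389, 22302), Pow(Add(-9981, Add(-65, Mul(-2, -81))), -1))) = Add(3822, Mul(23691, Pow(Add(-9981, Add(-65, 162)), -1))) = Add(3822, Mul(23691, Pow(Add(-9981, 97), -1))) = Add(3822, Mul(23691, Pow(-9884, -1))) = Add(3822, Mul(23691, Rational(-1, 9884))) = Add(3822, Rational(-23691, 9884)) = Rational(37752957, 9884)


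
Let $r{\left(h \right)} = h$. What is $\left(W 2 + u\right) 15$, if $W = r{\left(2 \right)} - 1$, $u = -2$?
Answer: $0$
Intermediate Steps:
$W = 1$ ($W = 2 - 1 = 1$)
$\left(W 2 + u\right) 15 = \left(1 \cdot 2 - 2\right) 15 = \left(2 - 2\right) 15 = 0 \cdot 15 = 0$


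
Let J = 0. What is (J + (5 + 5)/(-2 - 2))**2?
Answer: 25/4 ≈ 6.2500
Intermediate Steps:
(J + (5 + 5)/(-2 - 2))**2 = (0 + (5 + 5)/(-2 - 2))**2 = (0 + 10/(-4))**2 = (0 + 10*(-1/4))**2 = (0 - 5/2)**2 = (-5/2)**2 = 25/4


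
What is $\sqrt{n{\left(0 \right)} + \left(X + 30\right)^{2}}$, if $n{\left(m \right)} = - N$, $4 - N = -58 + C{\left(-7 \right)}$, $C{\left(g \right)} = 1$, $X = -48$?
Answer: $\sqrt{263} \approx 16.217$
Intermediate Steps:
$N = 61$ ($N = 4 - \left(-58 + 1\right) = 4 - -57 = 4 + 57 = 61$)
$n{\left(m \right)} = -61$ ($n{\left(m \right)} = \left(-1\right) 61 = -61$)
$\sqrt{n{\left(0 \right)} + \left(X + 30\right)^{2}} = \sqrt{-61 + \left(-48 + 30\right)^{2}} = \sqrt{-61 + \left(-18\right)^{2}} = \sqrt{-61 + 324} = \sqrt{263}$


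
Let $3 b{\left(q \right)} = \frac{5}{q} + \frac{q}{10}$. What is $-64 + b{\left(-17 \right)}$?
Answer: $- \frac{10993}{170} \approx -64.665$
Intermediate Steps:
$b{\left(q \right)} = \frac{q}{30} + \frac{5}{3 q}$ ($b{\left(q \right)} = \frac{\frac{5}{q} + \frac{q}{10}}{3} = \frac{q}{30} + \frac{5}{3 q}$)
$-64 + b{\left(-17 \right)} = -64 + \frac{50 + \left(-17\right)^{2}}{30 \left(-17\right)} = -64 + \frac{1}{30} \left(- \frac{1}{17}\right) \left(50 + 289\right) = -64 + \frac{1}{30} \left(- \frac{1}{17}\right) 339 = -64 - \frac{113}{170} = - \frac{10993}{170}$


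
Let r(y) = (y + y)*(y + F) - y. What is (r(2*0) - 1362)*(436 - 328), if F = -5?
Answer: -147096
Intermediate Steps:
r(y) = -y + 2*y*(-5 + y) (r(y) = (y + y)*(y - 5) - y = (2*y)*(-5 + y) - y = 2*y*(-5 + y) - y = -y + 2*y*(-5 + y))
(r(2*0) - 1362)*(436 - 328) = ((2*0)*(-11 + 2*(2*0)) - 1362)*(436 - 328) = (0*(-11 + 2*0) - 1362)*108 = (0*(-11 + 0) - 1362)*108 = (0*(-11) - 1362)*108 = (0 - 1362)*108 = -1362*108 = -147096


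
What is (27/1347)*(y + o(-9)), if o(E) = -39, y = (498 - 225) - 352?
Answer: -1062/449 ≈ -2.3653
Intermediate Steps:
y = -79 (y = 273 - 352 = -79)
(27/1347)*(y + o(-9)) = (27/1347)*(-79 - 39) = (27*(1/1347))*(-118) = (9/449)*(-118) = -1062/449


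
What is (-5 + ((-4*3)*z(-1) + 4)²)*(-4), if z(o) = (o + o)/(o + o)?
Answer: -236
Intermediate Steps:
z(o) = 1 (z(o) = (2*o)/((2*o)) = (2*o)*(1/(2*o)) = 1)
(-5 + ((-4*3)*z(-1) + 4)²)*(-4) = (-5 + (-4*3*1 + 4)²)*(-4) = (-5 + (-12*1 + 4)²)*(-4) = (-5 + (-12 + 4)²)*(-4) = (-5 + (-8)²)*(-4) = (-5 + 64)*(-4) = 59*(-4) = -236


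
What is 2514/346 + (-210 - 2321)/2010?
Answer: 2088707/347730 ≈ 6.0067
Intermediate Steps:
2514/346 + (-210 - 2321)/2010 = 2514*(1/346) - 2531*1/2010 = 1257/173 - 2531/2010 = 2088707/347730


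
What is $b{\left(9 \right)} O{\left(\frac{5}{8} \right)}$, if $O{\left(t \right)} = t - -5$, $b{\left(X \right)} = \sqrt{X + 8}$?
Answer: $\frac{45 \sqrt{17}}{8} \approx 23.192$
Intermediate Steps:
$b{\left(X \right)} = \sqrt{8 + X}$
$O{\left(t \right)} = 5 + t$ ($O{\left(t \right)} = t + 5 = 5 + t$)
$b{\left(9 \right)} O{\left(\frac{5}{8} \right)} = \sqrt{8 + 9} \left(5 + \frac{5}{8}\right) = \sqrt{17} \left(5 + 5 \cdot \frac{1}{8}\right) = \sqrt{17} \left(5 + \frac{5}{8}\right) = \sqrt{17} \cdot \frac{45}{8} = \frac{45 \sqrt{17}}{8}$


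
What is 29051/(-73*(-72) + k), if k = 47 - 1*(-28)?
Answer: 29051/5331 ≈ 5.4494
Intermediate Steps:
k = 75 (k = 47 + 28 = 75)
29051/(-73*(-72) + k) = 29051/(-73*(-72) + 75) = 29051/(5256 + 75) = 29051/5331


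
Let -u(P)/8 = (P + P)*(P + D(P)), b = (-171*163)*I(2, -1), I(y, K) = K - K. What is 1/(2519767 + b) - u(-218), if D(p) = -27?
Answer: 2153292087521/2519767 ≈ 8.5456e+5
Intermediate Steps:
I(y, K) = 0
b = 0 (b = -171*163*0 = -27873*0 = 0)
u(P) = -16*P*(-27 + P) (u(P) = -8*(P + P)*(P - 27) = -8*2*P*(-27 + P) = -16*P*(-27 + P))
1/(2519767 + b) - u(-218) = 1/(2519767 + 0) - 16*(-218)*(27 - 1*(-218)) = 1/2519767 - 16*(-218)*(27 + 218) = 1/2519767 - 16*(-218)*245 = 1/2519767 - 1*(-854560) = 1/2519767 + 854560 = 2153292087521/2519767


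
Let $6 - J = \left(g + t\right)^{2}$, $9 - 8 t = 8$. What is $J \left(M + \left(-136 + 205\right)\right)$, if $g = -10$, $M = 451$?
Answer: $- \frac{380705}{8} \approx -47588.0$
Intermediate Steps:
$t = \frac{1}{8}$ ($t = \frac{9}{8} - 1 = \frac{1}{8} \approx 0.125$)
$J = - \frac{5857}{64}$ ($J = 6 - \left(-10 + \frac{1}{8}\right)^{2} = 6 - \left(- \frac{79}{8}\right)^{2} = 6 - \frac{6241}{64} = - \frac{5857}{64} \approx -91.516$)
$J \left(M + \left(-136 + 205\right)\right) = - \frac{5857 \left(451 + \left(-136 + 205\right)\right)}{64} = - \frac{5857 \left(451 + 69\right)}{64} = \left(- \frac{5857}{64}\right) 520 = - \frac{380705}{8}$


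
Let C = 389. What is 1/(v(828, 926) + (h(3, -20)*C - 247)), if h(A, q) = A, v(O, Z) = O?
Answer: 1/1748 ≈ 0.00057208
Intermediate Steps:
1/(v(828, 926) + (h(3, -20)*C - 247)) = 1/(828 + (3*389 - 247)) = 1/(828 + (1167 - 247)) = 1/(828 + 920) = 1/1748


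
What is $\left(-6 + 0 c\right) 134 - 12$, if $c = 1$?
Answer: $-816$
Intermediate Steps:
$\left(-6 + 0 c\right) 134 - 12 = \left(-6 + 0 \cdot 1\right) 134 - 12 = \left(-6 + 0\right) 134 - 12 = \left(-6\right) 134 - 12 = -804 - 12 = -816$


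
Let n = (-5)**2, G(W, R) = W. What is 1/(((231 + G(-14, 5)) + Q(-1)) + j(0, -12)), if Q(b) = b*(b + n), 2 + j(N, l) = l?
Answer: 1/179 ≈ 0.0055866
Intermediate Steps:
n = 25
j(N, l) = -2 + l
Q(b) = b*(25 + b) (Q(b) = b*(b + 25) = b*(25 + b))
1/(((231 + G(-14, 5)) + Q(-1)) + j(0, -12)) = 1/(((231 - 14) - (25 - 1)) + (-2 - 12)) = 1/((217 - 1*24) - 14) = 1/((217 - 24) - 14) = 1/(193 - 14) = 1/179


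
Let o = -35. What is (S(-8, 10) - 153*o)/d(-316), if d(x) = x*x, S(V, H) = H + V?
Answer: 5357/99856 ≈ 0.053647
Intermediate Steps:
d(x) = x²
(S(-8, 10) - 153*o)/d(-316) = ((10 - 8) - 153*(-35))/((-316)²) = (2 + 5355)/99856 = 5357*(1/99856) = 5357/99856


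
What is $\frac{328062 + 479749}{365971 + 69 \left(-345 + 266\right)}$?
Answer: $\frac{807811}{360520} \approx 2.2407$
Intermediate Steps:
$\frac{328062 + 479749}{365971 + 69 \left(-345 + 266\right)} = \frac{807811}{365971 + 69 \left(-79\right)} = \frac{807811}{365971 - 5451} = \frac{807811}{360520}$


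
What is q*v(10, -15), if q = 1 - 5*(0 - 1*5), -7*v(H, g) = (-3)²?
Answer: -234/7 ≈ -33.429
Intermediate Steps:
v(H, g) = -9/7 (v(H, g) = -⅐*(-3)² = -⅐*9 = -9/7)
q = 26 (q = 1 - 5*(0 - 5) = 1 - 5*(-5) = 1 + 25 = 26)
q*v(10, -15) = 26*(-9/7) = -234/7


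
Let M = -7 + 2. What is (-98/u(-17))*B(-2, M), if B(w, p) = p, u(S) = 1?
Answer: 490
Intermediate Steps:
M = -5
(-98/u(-17))*B(-2, M) = -98/1*(-5) = -98*1*(-5) = -98*(-5) = 490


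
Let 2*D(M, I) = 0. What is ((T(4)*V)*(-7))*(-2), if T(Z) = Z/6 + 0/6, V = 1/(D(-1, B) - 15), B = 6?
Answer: -28/45 ≈ -0.62222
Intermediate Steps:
D(M, I) = 0 (D(M, I) = (½)*0 = 0)
V = -1/15 (V = 1/(0 - 15) = 1/(-15) = -1/15 ≈ -0.066667)
T(Z) = Z/6 (T(Z) = Z*(⅙) + 0*(⅙) = Z/6 + 0 = Z/6)
((T(4)*V)*(-7))*(-2) = ((((⅙)*4)*(-1/15))*(-7))*(-2) = (((⅔)*(-1/15))*(-7))*(-2) = -2/45*(-7)*(-2) = (14/45)*(-2) = -28/45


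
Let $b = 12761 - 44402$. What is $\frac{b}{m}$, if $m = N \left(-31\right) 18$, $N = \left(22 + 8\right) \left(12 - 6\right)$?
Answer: $\frac{10547}{33480} \approx 0.31502$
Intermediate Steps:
$b = -31641$ ($b = 12761 - 44402 = -31641$)
$N = 180$ ($N = 30 \cdot 6 = 180$)
$m = -100440$ ($m = 180 \left(-31\right) 18 = \left(-5580\right) 18 = -100440$)
$\frac{b}{m} = - \frac{31641}{-100440} = \left(-31641\right) \left(- \frac{1}{100440}\right) = \frac{10547}{33480}$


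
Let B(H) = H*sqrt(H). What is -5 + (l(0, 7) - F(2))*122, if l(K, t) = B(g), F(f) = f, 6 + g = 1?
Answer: -249 - 610*I*sqrt(5) ≈ -249.0 - 1364.0*I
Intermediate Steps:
g = -5 (g = -6 + 1 = -5)
B(H) = H**(3/2)
l(K, t) = -5*I*sqrt(5) (l(K, t) = (-5)**(3/2) = -5*I*sqrt(5))
-5 + (l(0, 7) - F(2))*122 = -5 + (-5*I*sqrt(5) - 1*2)*122 = -5 + (-5*I*sqrt(5) - 2)*122 = -5 + (-2 - 5*I*sqrt(5))*122 = -5 + (-244 - 610*I*sqrt(5)) = -249 - 610*I*sqrt(5)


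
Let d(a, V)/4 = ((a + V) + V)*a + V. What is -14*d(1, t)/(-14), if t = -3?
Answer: -32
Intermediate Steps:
d(a, V) = 4*V + 4*a*(a + 2*V) (d(a, V) = 4*(((a + V) + V)*a + V) = 4*(((V + a) + V)*a + V) = 4*((a + 2*V)*a + V) = 4*(a*(a + 2*V) + V) = 4*(V + a*(a + 2*V)) = 4*V + 4*a*(a + 2*V))
-14*d(1, t)/(-14) = -14*(4*(-3) + 4*1**2 + 8*(-3)*1)/(-14) = -14*(-12 + 4*1 - 24)*(-1)/14 = -14*(-12 + 4 - 24)*(-1)/14 = -(-448)*(-1)/14 = -14*16/7 = -32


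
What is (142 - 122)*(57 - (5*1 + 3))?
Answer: 980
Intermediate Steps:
(142 - 122)*(57 - (5*1 + 3)) = 20*(57 - (5 + 3)) = 20*(57 - 1*8) = 20*(57 - 8) = 20*49 = 980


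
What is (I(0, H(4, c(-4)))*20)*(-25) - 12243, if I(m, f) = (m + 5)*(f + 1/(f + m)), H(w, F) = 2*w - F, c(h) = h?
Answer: -127354/3 ≈ -42451.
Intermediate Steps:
H(w, F) = -F + 2*w
I(m, f) = (5 + m)*(f + 1/(f + m))
(I(0, H(4, c(-4)))*20)*(-25) - 12243 = (((5 + 0 + 5*(-1*(-4) + 2*4)² + (-1*(-4) + 2*4)*0² + 0*(-1*(-4) + 2*4)² + 5*(-1*(-4) + 2*4)*0)/((-1*(-4) + 2*4) + 0))*20)*(-25) - 12243 = (((5 + 0 + 5*(4 + 8)² + (4 + 8)*0 + 0*(4 + 8)² + 5*(4 + 8)*0)/((4 + 8) + 0))*20)*(-25) - 12243 = (((5 + 0 + 5*12² + 12*0 + 0*12² + 5*12*0)/(12 + 0))*20)*(-25) - 12243 = (((5 + 0 + 5*144 + 0 + 0*144 + 0)/12)*20)*(-25) - 12243 = (((5 + 0 + 720 + 0 + 0 + 0)/12)*20)*(-25) - 12243 = (((1/12)*725)*20)*(-25) - 12243 = ((725/12)*20)*(-25) - 12243 = (3625/3)*(-25) - 12243 = -90625/3 - 12243 = -127354/3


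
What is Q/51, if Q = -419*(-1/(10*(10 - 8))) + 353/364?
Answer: 6649/15470 ≈ 0.42980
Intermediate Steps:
Q = 19947/910 (Q = -419/((-10*2)) + 353*(1/364) = -419/(-20) + 353/364 = -419*(-1/20) + 353/364 = 419/20 + 353/364 = 19947/910 ≈ 21.920)
Q/51 = (19947/910)/51 = (1/51)*(19947/910) = 6649/15470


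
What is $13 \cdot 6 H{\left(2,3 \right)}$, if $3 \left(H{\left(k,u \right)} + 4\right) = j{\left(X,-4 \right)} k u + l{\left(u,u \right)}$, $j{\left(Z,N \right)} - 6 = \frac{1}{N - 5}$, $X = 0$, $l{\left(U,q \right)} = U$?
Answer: $\frac{2054}{3} \approx 684.67$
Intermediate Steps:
$j{\left(Z,N \right)} = 6 + \frac{1}{-5 + N}$ ($j{\left(Z,N \right)} = 6 + \frac{1}{N - 5} = 6 + \frac{1}{-5 + N}$)
$H{\left(k,u \right)} = -4 + \frac{u}{3} + \frac{53 k u}{27}$ ($H{\left(k,u \right)} = -4 + \frac{\frac{-29 + 6 \left(-4\right)}{-5 - 4} k u + u}{3} = -4 + \frac{\frac{-29 - 24}{-9} k u + u}{3} = -4 + \frac{\left(- \frac{1}{9}\right) \left(-53\right) k u + u}{3} = -4 + \frac{\frac{53 k}{9} u + u}{3} = -4 + \frac{\frac{53 k u}{9} + u}{3} = -4 + \frac{u + \frac{53 k u}{9}}{3} = -4 + \left(\frac{u}{3} + \frac{53 k u}{27}\right) = -4 + \frac{u}{3} + \frac{53 k u}{27}$)
$13 \cdot 6 H{\left(2,3 \right)} = 13 \cdot 6 \left(-4 + \frac{1}{3} \cdot 3 + \frac{53}{27} \cdot 2 \cdot 3\right) = 78 \left(-4 + 1 + \frac{106}{9}\right) = 78 \cdot \frac{79}{9} = \frac{2054}{3}$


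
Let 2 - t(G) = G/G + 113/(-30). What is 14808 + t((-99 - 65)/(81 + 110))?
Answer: 444383/30 ≈ 14813.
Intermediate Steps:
t(G) = 143/30 (t(G) = 2 - (G/G + 113/(-30)) = 2 - (1 + 113*(-1/30)) = 2 - (1 - 113/30) = 2 - 1*(-83/30) = 2 + 83/30 = 143/30)
14808 + t((-99 - 65)/(81 + 110)) = 14808 + 143/30 = 444383/30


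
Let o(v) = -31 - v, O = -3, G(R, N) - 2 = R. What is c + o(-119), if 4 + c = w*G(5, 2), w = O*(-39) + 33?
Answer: 1134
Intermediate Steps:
G(R, N) = 2 + R
w = 150 (w = -3*(-39) + 33 = 117 + 33 = 150)
c = 1046 (c = -4 + 150*(2 + 5) = -4 + 150*7 = -4 + 1050 = 1046)
c + o(-119) = 1046 + (-31 - 1*(-119)) = 1046 + (-31 + 119) = 1046 + 88 = 1134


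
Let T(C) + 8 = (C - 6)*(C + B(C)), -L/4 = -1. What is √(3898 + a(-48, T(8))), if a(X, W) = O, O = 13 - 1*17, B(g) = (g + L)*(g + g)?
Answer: √3894 ≈ 62.402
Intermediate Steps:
L = 4 (L = -4*(-1) = 4)
B(g) = 2*g*(4 + g) (B(g) = (g + 4)*(g + g) = (4 + g)*(2*g) = 2*g*(4 + g))
O = -4 (O = 13 - 17 = -4)
T(C) = -8 + (-6 + C)*(C + 2*C*(4 + C)) (T(C) = -8 + (C - 6)*(C + 2*C*(4 + C)) = -8 + (-6 + C)*(C + 2*C*(4 + C)))
a(X, W) = -4
√(3898 + a(-48, T(8))) = √(3898 - 4) = √3894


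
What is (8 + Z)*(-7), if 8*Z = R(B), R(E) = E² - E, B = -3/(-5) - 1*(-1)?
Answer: -1421/25 ≈ -56.840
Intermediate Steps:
B = 8/5 (B = -3*(-⅕) + 1 = ⅗ + 1 = 8/5 ≈ 1.6000)
Z = 3/25 (Z = (8*(-1 + 8/5)/5)/8 = ((8/5)*(⅗))/8 = (⅛)*(24/25) = 3/25 ≈ 0.12000)
(8 + Z)*(-7) = (8 + 3/25)*(-7) = (203/25)*(-7) = -1421/25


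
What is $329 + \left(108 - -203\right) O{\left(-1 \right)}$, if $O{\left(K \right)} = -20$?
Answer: $-5891$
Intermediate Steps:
$329 + \left(108 - -203\right) O{\left(-1 \right)} = 329 + \left(108 - -203\right) \left(-20\right) = 329 + \left(108 + 203\right) \left(-20\right) = 329 + 311 \left(-20\right) = 329 - 6220 = -5891$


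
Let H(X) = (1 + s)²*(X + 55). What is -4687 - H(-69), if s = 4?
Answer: -4337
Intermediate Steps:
H(X) = 1375 + 25*X (H(X) = (1 + 4)²*(X + 55) = 5²*(55 + X) = 25*(55 + X) = 1375 + 25*X)
-4687 - H(-69) = -4687 - (1375 + 25*(-69)) = -4687 - (1375 - 1725) = -4687 - 1*(-350) = -4687 + 350 = -4337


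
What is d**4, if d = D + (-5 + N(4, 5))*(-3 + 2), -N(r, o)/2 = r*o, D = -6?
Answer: 2313441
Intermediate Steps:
N(r, o) = -2*o*r (N(r, o) = -2*r*o = -2*o*r)
d = 39 (d = -6 + (-5 - 2*5*4)*(-3 + 2) = -6 + (-5 - 40)*(-1) = -6 - 45*(-1) = -6 + 45 = 39)
d**4 = 39**4 = 2313441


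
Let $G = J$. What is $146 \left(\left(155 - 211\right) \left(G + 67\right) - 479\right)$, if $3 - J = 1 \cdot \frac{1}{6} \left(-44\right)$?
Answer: $- \frac{2106634}{3} \approx -7.0221 \cdot 10^{5}$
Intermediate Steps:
$J = \frac{31}{3}$ ($J = 3 - 1 \cdot \frac{1}{6} \left(-44\right) = 3 - \frac{1}{6} \left(-44\right) = 3 - - \frac{22}{3} = 3 + \frac{22}{3} = \frac{31}{3} \approx 10.333$)
$G = \frac{31}{3} \approx 10.333$
$146 \left(\left(155 - 211\right) \left(G + 67\right) - 479\right) = 146 \left(\left(155 - 211\right) \left(\frac{31}{3} + 67\right) - 479\right) = 146 \left(\left(-56\right) \frac{232}{3} - 479\right) = 146 \left(- \frac{12992}{3} - 479\right) = 146 \left(- \frac{14429}{3}\right) = - \frac{2106634}{3}$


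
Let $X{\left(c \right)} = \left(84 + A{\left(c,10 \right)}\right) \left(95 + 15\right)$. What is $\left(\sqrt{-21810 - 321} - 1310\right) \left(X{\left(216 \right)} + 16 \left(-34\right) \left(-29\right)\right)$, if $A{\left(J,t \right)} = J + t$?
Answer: $-65337560 + 149628 i \sqrt{2459} \approx -6.5338 \cdot 10^{7} + 7.4198 \cdot 10^{6} i$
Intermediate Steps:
$X{\left(c \right)} = 10340 + 110 c$ ($X{\left(c \right)} = \left(84 + \left(c + 10\right)\right) \left(95 + 15\right) = \left(84 + \left(10 + c\right)\right) 110 = \left(94 + c\right) 110 = 10340 + 110 c$)
$\left(\sqrt{-21810 - 321} - 1310\right) \left(X{\left(216 \right)} + 16 \left(-34\right) \left(-29\right)\right) = \left(\sqrt{-21810 - 321} - 1310\right) \left(\left(10340 + 110 \cdot 216\right) + 16 \left(-34\right) \left(-29\right)\right) = \left(\sqrt{-22131} - 1310\right) \left(\left(10340 + 23760\right) - -15776\right) = \left(3 i \sqrt{2459} - 1310\right) \left(34100 + 15776\right) = \left(-1310 + 3 i \sqrt{2459}\right) 49876 = -65337560 + 149628 i \sqrt{2459}$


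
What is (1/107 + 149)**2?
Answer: 254211136/11449 ≈ 22204.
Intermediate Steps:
(1/107 + 149)**2 = (15944/107)**2 = 254211136/11449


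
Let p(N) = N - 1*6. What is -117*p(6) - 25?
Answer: -25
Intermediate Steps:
p(N) = -6 + N (p(N) = N - 6 = -6 + N)
-117*p(6) - 25 = -117*(-6 + 6) - 25 = -117*0 - 25 = 0 - 25 = -25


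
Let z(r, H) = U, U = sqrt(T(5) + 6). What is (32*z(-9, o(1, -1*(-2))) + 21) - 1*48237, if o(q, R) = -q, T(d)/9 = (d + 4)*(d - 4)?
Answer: -48216 + 32*sqrt(87) ≈ -47918.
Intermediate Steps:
T(d) = 9*(-4 + d)*(4 + d) (T(d) = 9*((d + 4)*(d - 4)) = 9*((4 + d)*(-4 + d)) = 9*((-4 + d)*(4 + d)) = 9*(-4 + d)*(4 + d))
U = sqrt(87) (U = sqrt((-144 + 9*5**2) + 6) = sqrt((-144 + 9*25) + 6) = sqrt((-144 + 225) + 6) = sqrt(81 + 6) = sqrt(87) ≈ 9.3274)
z(r, H) = sqrt(87)
(32*z(-9, o(1, -1*(-2))) + 21) - 1*48237 = (32*sqrt(87) + 21) - 1*48237 = (21 + 32*sqrt(87)) - 48237 = -48216 + 32*sqrt(87)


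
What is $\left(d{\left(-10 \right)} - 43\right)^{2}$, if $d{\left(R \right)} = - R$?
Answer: $1089$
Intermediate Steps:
$\left(d{\left(-10 \right)} - 43\right)^{2} = \left(\left(-1\right) \left(-10\right) - 43\right)^{2} = \left(10 - 43\right)^{2} = \left(-33\right)^{2} = 1089$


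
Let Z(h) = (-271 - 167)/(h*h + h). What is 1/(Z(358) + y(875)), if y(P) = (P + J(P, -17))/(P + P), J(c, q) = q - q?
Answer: 128522/63823 ≈ 2.0137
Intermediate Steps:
Z(h) = -438/(h + h**2) (Z(h) = -438/(h**2 + h) = -438/(h + h**2))
J(c, q) = 0
y(P) = 1/2 (y(P) = (P + 0)/(P + P) = P/((2*P)) = P*(1/(2*P)) = 1/2)
1/(Z(358) + y(875)) = 1/(-438/(358*(1 + 358)) + 1/2) = 1/(-438*1/358/359 + 1/2) = 1/(-438*1/358*1/359 + 1/2) = 1/(-219/64261 + 1/2) = 1/(63823/128522) = 128522/63823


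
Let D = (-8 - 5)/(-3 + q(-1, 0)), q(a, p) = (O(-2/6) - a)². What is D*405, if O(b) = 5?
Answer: -1755/11 ≈ -159.55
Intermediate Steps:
q(a, p) = (5 - a)²
D = -13/33 (D = (-8 - 5)/(-3 + (-5 - 1)²) = -13/(-3 + (-6)²) = -13/(-3 + 36) = -13/33 ≈ -0.39394)
D*405 = -13/33*405 = -1755/11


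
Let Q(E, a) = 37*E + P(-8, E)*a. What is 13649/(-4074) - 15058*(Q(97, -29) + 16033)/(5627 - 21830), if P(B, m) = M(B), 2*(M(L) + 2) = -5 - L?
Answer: 401468436037/22003674 ≈ 18246.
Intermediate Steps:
M(L) = -9/2 - L/2 (M(L) = -2 + (-5 - L)/2 = -2 + (-5/2 - L/2) = -9/2 - L/2)
P(B, m) = -9/2 - B/2
Q(E, a) = 37*E - a/2 (Q(E, a) = 37*E + (-9/2 - ½*(-8))*a = 37*E + (-9/2 + 4)*a = 37*E - a/2)
13649/(-4074) - 15058*(Q(97, -29) + 16033)/(5627 - 21830) = 13649/(-4074) - 15058*((37*97 - ½*(-29)) + 16033)/(5627 - 21830) = 13649*(-1/4074) - 15058/((-16203/((3589 + 29/2) + 16033))) = -13649/4074 - 15058/((-16203/(7207/2 + 16033))) = -13649/4074 - 15058/((-16203/39273/2)) = -13649/4074 - 15058/((-16203*2/39273)) = -13649/4074 - 15058/(-10802/13091) = -13649/4074 - 15058*(-13091/10802) = -13649/4074 + 98562139/5401 = 401468436037/22003674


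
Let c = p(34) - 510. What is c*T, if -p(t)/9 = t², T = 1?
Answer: -10914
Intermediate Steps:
p(t) = -9*t²
c = -10914 (c = -9*34² - 510 = -9*1156 - 510 = -10404 - 510 = -10914)
c*T = -10914*1 = -10914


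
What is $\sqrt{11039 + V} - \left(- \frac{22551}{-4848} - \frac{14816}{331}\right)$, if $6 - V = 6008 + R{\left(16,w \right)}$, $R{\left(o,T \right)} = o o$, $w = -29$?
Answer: $\frac{21454529}{534896} + \sqrt{4781} \approx 109.25$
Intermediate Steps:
$R{\left(o,T \right)} = o^{2}$
$V = -6258$ ($V = 6 - \left(6008 + 16^{2}\right) = 6 - \left(6008 + 256\right) = 6 - 6264 = -6258$)
$\sqrt{11039 + V} - \left(- \frac{22551}{-4848} - \frac{14816}{331}\right) = \sqrt{11039 - 6258} - \left(- \frac{22551}{-4848} - \frac{14816}{331}\right) = \sqrt{4781} - \left(\left(-22551\right) \left(- \frac{1}{4848}\right) - \frac{14816}{331}\right) = \sqrt{4781} - \left(\frac{7517}{1616} - \frac{14816}{331}\right) = \sqrt{4781} - - \frac{21454529}{534896} = \sqrt{4781} + \frac{21454529}{534896} = \frac{21454529}{534896} + \sqrt{4781}$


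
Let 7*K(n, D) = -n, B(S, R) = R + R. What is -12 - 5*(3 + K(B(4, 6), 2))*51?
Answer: -2379/7 ≈ -339.86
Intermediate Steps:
B(S, R) = 2*R
K(n, D) = -n/7 (K(n, D) = (-n)/7 = -n/7)
-12 - 5*(3 + K(B(4, 6), 2))*51 = -12 - 5*(3 - 2*6/7)*51 = -12 - 5*(3 - 1/7*12)*51 = -12 - 5*(3 - 12/7)*51 = -12 - 5*9/7*51 = -12 - 45/7*51 = -12 - 2295/7 = -2379/7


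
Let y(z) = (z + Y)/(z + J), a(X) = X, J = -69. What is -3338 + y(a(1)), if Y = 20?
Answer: -227005/68 ≈ -3338.3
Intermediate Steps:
y(z) = (20 + z)/(-69 + z) (y(z) = (z + 20)/(z - 69) = (20 + z)/(-69 + z))
-3338 + y(a(1)) = -3338 + (20 + 1)/(-69 + 1) = -3338 + 21/(-68) = -3338 - 1/68*21 = -3338 - 21/68 = -227005/68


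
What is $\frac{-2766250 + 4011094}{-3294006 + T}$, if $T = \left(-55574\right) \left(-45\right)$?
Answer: $- \frac{103737}{66098} \approx -1.5694$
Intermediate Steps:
$T = 2500830$
$\frac{-2766250 + 4011094}{-3294006 + T} = \frac{-2766250 + 4011094}{-3294006 + 2500830} = \frac{1244844}{-793176} = 1244844 \left(- \frac{1}{793176}\right) = - \frac{103737}{66098}$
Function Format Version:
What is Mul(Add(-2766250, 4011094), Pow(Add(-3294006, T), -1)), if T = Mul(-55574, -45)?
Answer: Rational(-103737, 66098) ≈ -1.5694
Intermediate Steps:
T = 2500830
Mul(Add(-2766250, 4011094), Pow(Add(-3294006, T), -1)) = Mul(Add(-2766250, 4011094), Pow(Add(-3294006, 2500830), -1)) = Mul(1244844, Pow(-793176, -1)) = Mul(1244844, Rational(-1, 793176)) = Rational(-103737, 66098)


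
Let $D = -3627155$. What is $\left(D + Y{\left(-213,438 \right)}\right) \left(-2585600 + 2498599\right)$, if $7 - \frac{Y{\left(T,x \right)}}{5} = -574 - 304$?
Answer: $315181132730$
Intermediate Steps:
$Y{\left(T,x \right)} = 4425$ ($Y{\left(T,x \right)} = 35 - 5 \left(-574 - 304\right) = 35 - -4390 = 35 + 4390 = 4425$)
$\left(D + Y{\left(-213,438 \right)}\right) \left(-2585600 + 2498599\right) = \left(-3627155 + 4425\right) \left(-2585600 + 2498599\right) = \left(-3622730\right) \left(-87001\right) = 315181132730$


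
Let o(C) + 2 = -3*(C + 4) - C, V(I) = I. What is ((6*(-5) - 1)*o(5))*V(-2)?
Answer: -2108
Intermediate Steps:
o(C) = -14 - 4*C (o(C) = -2 + (-3*(C + 4) - C) = -2 + (-3*(4 + C) - C) = -2 + ((-12 - 3*C) - C) = -2 + (-12 - 4*C) = -14 - 4*C)
((6*(-5) - 1)*o(5))*V(-2) = ((6*(-5) - 1)*(-14 - 4*5))*(-2) = ((-30 - 1)*(-14 - 20))*(-2) = -31*(-34)*(-2) = 1054*(-2) = -2108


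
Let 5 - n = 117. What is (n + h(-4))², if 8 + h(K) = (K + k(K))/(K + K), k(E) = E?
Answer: 14161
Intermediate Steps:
n = -112 (n = 5 - 1*117 = 5 - 117 = -112)
h(K) = -7 (h(K) = -8 + (K + K)/(K + K) = -8 + (2*K)/((2*K)) = -8 + (2*K)*(1/(2*K)) = -8 + 1 = -7)
(n + h(-4))² = (-112 - 7)² = (-119)² = 14161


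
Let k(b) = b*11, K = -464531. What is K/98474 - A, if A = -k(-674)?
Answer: -730550767/98474 ≈ -7418.7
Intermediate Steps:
k(b) = 11*b
A = 7414 (A = -11*(-674) = -1*(-7414) = 7414)
K/98474 - A = -464531/98474 - 1*7414 = -464531*1/98474 - 7414 = -464531/98474 - 7414 = -730550767/98474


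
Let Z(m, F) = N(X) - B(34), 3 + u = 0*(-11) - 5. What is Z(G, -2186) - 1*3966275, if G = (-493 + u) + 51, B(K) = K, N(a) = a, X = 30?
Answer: -3966279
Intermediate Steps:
u = -8 (u = -3 + (0*(-11) - 5) = -3 + (0 - 5) = -3 - 5 = -8)
G = -450 (G = (-493 - 8) + 51 = -501 + 51 = -450)
Z(m, F) = -4 (Z(m, F) = 30 - 1*34 = 30 - 34 = -4)
Z(G, -2186) - 1*3966275 = -4 - 1*3966275 = -4 - 3966275 = -3966279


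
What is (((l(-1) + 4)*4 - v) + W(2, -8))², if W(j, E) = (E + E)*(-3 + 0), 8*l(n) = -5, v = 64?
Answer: 25/4 ≈ 6.2500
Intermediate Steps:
l(n) = -5/8 (l(n) = (⅛)*(-5) = -5/8)
W(j, E) = -6*E (W(j, E) = (2*E)*(-3) = -6*E)
(((l(-1) + 4)*4 - v) + W(2, -8))² = (((-5/8 + 4)*4 - 1*64) - 6*(-8))² = (((27/8)*4 - 64) + 48)² = ((27/2 - 64) + 48)² = (-101/2 + 48)² = (-5/2)² = 25/4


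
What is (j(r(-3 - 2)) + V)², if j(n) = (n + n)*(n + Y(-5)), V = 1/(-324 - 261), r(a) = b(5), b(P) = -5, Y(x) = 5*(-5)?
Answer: 30799899001/342225 ≈ 89999.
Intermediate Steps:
Y(x) = -25
r(a) = -5
V = -1/585 (V = 1/(-585) = -1/585 ≈ -0.0017094)
j(n) = 2*n*(-25 + n) (j(n) = (n + n)*(n - 25) = (2*n)*(-25 + n) = 2*n*(-25 + n))
(j(r(-3 - 2)) + V)² = (2*(-5)*(-25 - 5) - 1/585)² = (2*(-5)*(-30) - 1/585)² = (300 - 1/585)² = (175499/585)² = 30799899001/342225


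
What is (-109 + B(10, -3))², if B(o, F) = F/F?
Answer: 11664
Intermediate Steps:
B(o, F) = 1
(-109 + B(10, -3))² = (-109 + 1)² = (-108)² = 11664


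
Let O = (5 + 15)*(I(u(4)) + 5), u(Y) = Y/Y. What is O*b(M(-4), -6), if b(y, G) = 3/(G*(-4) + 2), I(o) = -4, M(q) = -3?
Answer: 30/13 ≈ 2.3077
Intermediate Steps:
u(Y) = 1
b(y, G) = 3/(2 - 4*G) (b(y, G) = 3/(-4*G + 2) = 3/(2 - 4*G))
O = 20 (O = (5 + 15)*(-4 + 5) = 20*1 = 20)
O*b(M(-4), -6) = 20*(-3/(-2 + 4*(-6))) = 20*(-3/(-2 - 24)) = 20*(-3/(-26)) = 20*(-3*(-1/26)) = 20*(3/26) = 30/13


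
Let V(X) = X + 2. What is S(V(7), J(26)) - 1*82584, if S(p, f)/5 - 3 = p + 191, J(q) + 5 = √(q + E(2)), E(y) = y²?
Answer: -81569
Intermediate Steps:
V(X) = 2 + X
J(q) = -5 + √(4 + q) (J(q) = -5 + √(q + 2²) = -5 + √(q + 4) = -5 + √(4 + q))
S(p, f) = 970 + 5*p (S(p, f) = 15 + 5*(p + 191) = 15 + 5*(191 + p) = 15 + (955 + 5*p) = 970 + 5*p)
S(V(7), J(26)) - 1*82584 = (970 + 5*(2 + 7)) - 1*82584 = (970 + 5*9) - 82584 = (970 + 45) - 82584 = 1015 - 82584 = -81569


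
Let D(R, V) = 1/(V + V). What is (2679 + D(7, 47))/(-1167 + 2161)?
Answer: 251827/93436 ≈ 2.6952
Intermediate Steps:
D(R, V) = 1/(2*V)
(2679 + D(7, 47))/(-1167 + 2161) = (2679 + (1/2)/47)/(-1167 + 2161) = (2679 + (1/2)*(1/47))/994 = (2679 + 1/94)*(1/994) = (251827/94)*(1/994) = 251827/93436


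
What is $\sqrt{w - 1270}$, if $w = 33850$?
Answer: $6 \sqrt{905} \approx 180.5$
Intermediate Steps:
$\sqrt{w - 1270} = \sqrt{33850 - 1270} = \sqrt{32580} = 6 \sqrt{905}$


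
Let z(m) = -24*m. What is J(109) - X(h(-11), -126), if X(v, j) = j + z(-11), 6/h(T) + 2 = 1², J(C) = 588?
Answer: 450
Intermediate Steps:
h(T) = -6 (h(T) = 6/(-2 + 1²) = 6/(-2 + 1) = 6/(-1) = 6*(-1) = -6)
X(v, j) = 264 + j (X(v, j) = j - 24*(-11) = j + 264 = 264 + j)
J(109) - X(h(-11), -126) = 588 - (264 - 126) = 588 - 1*138 = 588 - 138 = 450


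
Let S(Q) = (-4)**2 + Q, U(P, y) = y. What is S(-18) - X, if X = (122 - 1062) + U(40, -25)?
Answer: 963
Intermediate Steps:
S(Q) = 16 + Q
X = -965 (X = (122 - 1062) - 25 = -940 - 25 = -965)
S(-18) - X = (16 - 18) - 1*(-965) = -2 + 965 = 963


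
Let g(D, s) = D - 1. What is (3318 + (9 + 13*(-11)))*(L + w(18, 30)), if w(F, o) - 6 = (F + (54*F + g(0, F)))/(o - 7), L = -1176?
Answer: -3588368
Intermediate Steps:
g(D, s) = -1 + D
w(F, o) = 6 + (-1 + 55*F)/(-7 + o) (w(F, o) = 6 + (F + (54*F + (-1 + 0)))/(o - 7) = 6 + (F + (54*F - 1))/(-7 + o) = 6 + (F + (-1 + 54*F))/(-7 + o) = 6 + (-1 + 55*F)/(-7 + o))
(3318 + (9 + 13*(-11)))*(L + w(18, 30)) = (3318 + (9 + 13*(-11)))*(-1176 + (-43 + 6*30 + 55*18)/(-7 + 30)) = (3318 + (9 - 143))*(-1176 + (-43 + 180 + 990)/23) = (3318 - 134)*(-1176 + (1/23)*1127) = 3184*(-1176 + 49) = 3184*(-1127) = -3588368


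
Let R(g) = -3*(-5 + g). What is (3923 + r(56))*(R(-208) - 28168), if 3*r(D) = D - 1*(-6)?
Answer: -325695599/3 ≈ -1.0857e+8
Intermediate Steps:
r(D) = 2 + D/3 (r(D) = (D - 1*(-6))/3 = (D + 6)/3 = (6 + D)/3 = 2 + D/3)
R(g) = 15 - 3*g
(3923 + r(56))*(R(-208) - 28168) = (3923 + (2 + (1/3)*56))*((15 - 3*(-208)) - 28168) = (3923 + (2 + 56/3))*((15 + 624) - 28168) = (3923 + 62/3)*(639 - 28168) = (11831/3)*(-27529) = -325695599/3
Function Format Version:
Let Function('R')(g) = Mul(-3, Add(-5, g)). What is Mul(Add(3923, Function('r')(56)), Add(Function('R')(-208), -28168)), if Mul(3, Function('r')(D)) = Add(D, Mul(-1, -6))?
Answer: Rational(-325695599, 3) ≈ -1.0857e+8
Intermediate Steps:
Function('r')(D) = Add(2, Mul(Rational(1, 3), D)) (Function('r')(D) = Mul(Rational(1, 3), Add(D, Mul(-1, -6))) = Mul(Rational(1, 3), Add(D, 6)) = Mul(Rational(1, 3), Add(6, D)) = Add(2, Mul(Rational(1, 3), D)))
Function('R')(g) = Add(15, Mul(-3, g))
Mul(Add(3923, Function('r')(56)), Add(Function('R')(-208), -28168)) = Mul(Add(3923, Add(2, Mul(Rational(1, 3), 56))), Add(Add(15, Mul(-3, -208)), -28168)) = Mul(Add(3923, Add(2, Rational(56, 3))), Add(Add(15, 624), -28168)) = Mul(Add(3923, Rational(62, 3)), Add(639, -28168)) = Mul(Rational(11831, 3), -27529) = Rational(-325695599, 3)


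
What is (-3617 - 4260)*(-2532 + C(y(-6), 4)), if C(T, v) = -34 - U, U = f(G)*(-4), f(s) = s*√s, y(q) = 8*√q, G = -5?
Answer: 20212382 + 157540*I*√5 ≈ 2.0212e+7 + 3.5227e+5*I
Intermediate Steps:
f(s) = s^(3/2)
U = 20*I*√5 (U = (-5)^(3/2)*(-4) = -5*I*√5*(-4) = 20*I*√5 ≈ 44.721*I)
C(T, v) = -34 - 20*I*√5
(-3617 - 4260)*(-2532 + C(y(-6), 4)) = (-3617 - 4260)*(-2532 + (-34 - 20*I*√5)) = -7877*(-2566 - 20*I*√5) = 20212382 + 157540*I*√5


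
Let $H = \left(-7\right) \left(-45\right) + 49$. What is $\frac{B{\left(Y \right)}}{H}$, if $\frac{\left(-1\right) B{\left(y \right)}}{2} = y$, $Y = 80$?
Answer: $- \frac{40}{91} \approx -0.43956$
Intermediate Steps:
$B{\left(y \right)} = - 2 y$
$H = 364$ ($H = 315 + 49 = 364$)
$\frac{B{\left(Y \right)}}{H} = \frac{\left(-2\right) 80}{364} = \left(-160\right) \frac{1}{364} = - \frac{40}{91}$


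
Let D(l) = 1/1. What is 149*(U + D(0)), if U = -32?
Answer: -4619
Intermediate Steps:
D(l) = 1
149*(U + D(0)) = 149*(-32 + 1) = 149*(-31) = -4619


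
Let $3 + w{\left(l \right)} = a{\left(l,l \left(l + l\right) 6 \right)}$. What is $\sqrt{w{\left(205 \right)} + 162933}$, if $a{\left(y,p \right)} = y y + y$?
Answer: $2 \sqrt{51290} \approx 452.95$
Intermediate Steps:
$a{\left(y,p \right)} = y + y^{2}$ ($a{\left(y,p \right)} = y^{2} + y = y + y^{2}$)
$w{\left(l \right)} = -3 + l \left(1 + l\right)$
$\sqrt{w{\left(205 \right)} + 162933} = \sqrt{\left(-3 + 205 \left(1 + 205\right)\right) + 162933} = \sqrt{\left(-3 + 205 \cdot 206\right) + 162933} = \sqrt{\left(-3 + 42230\right) + 162933} = \sqrt{42227 + 162933} = \sqrt{205160} = 2 \sqrt{51290}$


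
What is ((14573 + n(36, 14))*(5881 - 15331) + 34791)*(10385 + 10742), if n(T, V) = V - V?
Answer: -2908766606493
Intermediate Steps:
n(T, V) = 0
((14573 + n(36, 14))*(5881 - 15331) + 34791)*(10385 + 10742) = ((14573 + 0)*(5881 - 15331) + 34791)*(10385 + 10742) = (14573*(-9450) + 34791)*21127 = (-137714850 + 34791)*21127 = -137680059*21127 = -2908766606493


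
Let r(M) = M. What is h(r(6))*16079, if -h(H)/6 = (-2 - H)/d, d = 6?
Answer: 128632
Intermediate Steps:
h(H) = 2 + H (h(H) = -6*(-2 - H)/6 = -6*(-⅓ - H/6) = 2 + H)
h(r(6))*16079 = (2 + 6)*16079 = 8*16079 = 128632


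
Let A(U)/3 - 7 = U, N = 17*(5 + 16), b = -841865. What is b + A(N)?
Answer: -840773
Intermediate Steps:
N = 357 (N = 17*21 = 357)
A(U) = 21 + 3*U
b + A(N) = -841865 + (21 + 3*357) = -841865 + (21 + 1071) = -841865 + 1092 = -840773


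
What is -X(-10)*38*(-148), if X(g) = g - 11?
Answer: -118104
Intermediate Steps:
X(g) = -11 + g
-X(-10)*38*(-148) = -(-11 - 10)*38*(-148) = -(-21*38)*(-148) = -(-798)*(-148) = -1*118104 = -118104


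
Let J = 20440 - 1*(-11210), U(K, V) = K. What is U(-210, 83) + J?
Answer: 31440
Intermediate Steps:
J = 31650 (J = 20440 + 11210 = 31650)
U(-210, 83) + J = -210 + 31650 = 31440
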